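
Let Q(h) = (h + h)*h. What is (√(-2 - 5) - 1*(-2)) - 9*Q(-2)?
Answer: -70 + I*√7 ≈ -70.0 + 2.6458*I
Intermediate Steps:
Q(h) = 2*h² (Q(h) = (2*h)*h = 2*h²)
(√(-2 - 5) - 1*(-2)) - 9*Q(-2) = (√(-2 - 5) - 1*(-2)) - 18*(-2)² = (√(-7) + 2) - 18*4 = (I*√7 + 2) - 9*8 = (2 + I*√7) - 72 = -70 + I*√7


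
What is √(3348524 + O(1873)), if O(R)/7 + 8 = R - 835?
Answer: √3355734 ≈ 1831.9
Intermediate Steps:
O(R) = -5901 + 7*R (O(R) = -56 + 7*(R - 835) = -56 + 7*(-835 + R) = -56 + (-5845 + 7*R) = -5901 + 7*R)
√(3348524 + O(1873)) = √(3348524 + (-5901 + 7*1873)) = √(3348524 + (-5901 + 13111)) = √(3348524 + 7210) = √3355734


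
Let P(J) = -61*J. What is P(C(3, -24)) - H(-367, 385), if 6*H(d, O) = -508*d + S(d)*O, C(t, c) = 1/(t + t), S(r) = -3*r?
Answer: -305191/3 ≈ -1.0173e+5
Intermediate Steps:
C(t, c) = 1/(2*t)
H(d, O) = -254*d/3 - O*d/2 (H(d, O) = (-508*d + (-3*d)*O)/6 = (-508*d - 3*O*d)/6 = -254*d/3 - O*d/2)
P(C(3, -24)) - H(-367, 385) = -61/(2*3) - (-367)*(-508 - 3*385)/6 = -61/(2*3) - (-367)*(-508 - 1155)/6 = -61*1/6 - (-367)*(-1663)/6 = -61/6 - 1*610321/6 = -61/6 - 610321/6 = -305191/3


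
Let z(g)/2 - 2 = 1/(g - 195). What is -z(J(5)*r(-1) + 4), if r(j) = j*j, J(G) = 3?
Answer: -375/94 ≈ -3.9894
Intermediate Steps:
r(j) = j²
z(g) = 4 + 2/(-195 + g) (z(g) = 4 + 2/(g - 195) = 4 + 2/(-195 + g))
-z(J(5)*r(-1) + 4) = -2*(-389 + 2*(3*(-1)² + 4))/(-195 + (3*(-1)² + 4)) = -2*(-389 + 2*(3*1 + 4))/(-195 + (3*1 + 4)) = -2*(-389 + 2*(3 + 4))/(-195 + (3 + 4)) = -2*(-389 + 2*7)/(-195 + 7) = -2*(-389 + 14)/(-188) = -2*(-1)*(-375)/188 = -1*375/94 = -375/94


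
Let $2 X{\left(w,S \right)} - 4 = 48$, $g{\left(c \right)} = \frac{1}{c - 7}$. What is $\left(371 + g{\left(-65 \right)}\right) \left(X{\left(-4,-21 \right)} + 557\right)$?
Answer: $\frac{15572513}{72} \approx 2.1629 \cdot 10^{5}$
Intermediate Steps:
$g{\left(c \right)} = \frac{1}{-7 + c}$
$X{\left(w,S \right)} = 26$ ($X{\left(w,S \right)} = 2 + \frac{1}{2} \cdot 48 = 2 + 24 = 26$)
$\left(371 + g{\left(-65 \right)}\right) \left(X{\left(-4,-21 \right)} + 557\right) = \left(371 + \frac{1}{-7 - 65}\right) \left(26 + 557\right) = \left(371 + \frac{1}{-72}\right) 583 = \left(371 - \frac{1}{72}\right) 583 = \frac{26711}{72} \cdot 583 = \frac{15572513}{72}$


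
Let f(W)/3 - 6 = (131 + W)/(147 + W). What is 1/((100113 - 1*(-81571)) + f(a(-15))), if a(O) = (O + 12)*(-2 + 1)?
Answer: 25/4542617 ≈ 5.5034e-6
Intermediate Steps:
a(O) = -12 - O (a(O) = (12 + O)*(-1) = -12 - O)
f(W) = 18 + 3*(131 + W)/(147 + W) (f(W) = 18 + 3*((131 + W)/(147 + W)) = 18 + 3*(131 + W)/(147 + W))
1/((100113 - 1*(-81571)) + f(a(-15))) = 1/((100113 - 1*(-81571)) + 3*(1013 + 7*(-12 - 1*(-15)))/(147 + (-12 - 1*(-15)))) = 1/((100113 + 81571) + 3*(1013 + 7*(-12 + 15))/(147 + (-12 + 15))) = 1/(181684 + 3*(1013 + 7*3)/(147 + 3)) = 1/(181684 + 3*(1013 + 21)/150) = 1/(181684 + 3*(1/150)*1034) = 1/(181684 + 517/25) = 1/(4542617/25) = 25/4542617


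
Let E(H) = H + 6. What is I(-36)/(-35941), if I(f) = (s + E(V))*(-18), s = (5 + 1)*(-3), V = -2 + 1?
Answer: -234/35941 ≈ -0.0065107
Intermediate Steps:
V = -1
s = -18 (s = 6*(-3) = -18)
E(H) = 6 + H
I(f) = 234 (I(f) = (-18 + (6 - 1))*(-18) = (-18 + 5)*(-18) = -13*(-18) = 234)
I(-36)/(-35941) = 234/(-35941) = 234*(-1/35941) = -234/35941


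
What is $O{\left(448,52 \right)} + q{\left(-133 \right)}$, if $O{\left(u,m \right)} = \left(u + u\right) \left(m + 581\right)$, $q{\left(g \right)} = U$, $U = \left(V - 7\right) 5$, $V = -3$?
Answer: $567118$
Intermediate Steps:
$U = -50$ ($U = \left(-3 - 7\right) 5 = \left(-10\right) 5 = -50$)
$q{\left(g \right)} = -50$
$O{\left(u,m \right)} = 2 u \left(581 + m\right)$
$O{\left(448,52 \right)} + q{\left(-133 \right)} = 2 \cdot 448 \left(581 + 52\right) - 50 = 2 \cdot 448 \cdot 633 - 50 = 567168 - 50 = 567118$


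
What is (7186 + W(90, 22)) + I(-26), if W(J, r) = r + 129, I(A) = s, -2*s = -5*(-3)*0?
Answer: 7337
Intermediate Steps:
s = 0 (s = -(-5*(-3))*0/2 = -15*0/2 = -½*0 = 0)
I(A) = 0
W(J, r) = 129 + r
(7186 + W(90, 22)) + I(-26) = (7186 + (129 + 22)) + 0 = (7186 + 151) + 0 = 7337 + 0 = 7337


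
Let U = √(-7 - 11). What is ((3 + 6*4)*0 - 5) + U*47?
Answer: -5 + 141*I*√2 ≈ -5.0 + 199.4*I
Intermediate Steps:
U = 3*I*√2 (U = √(-18) = 3*I*√2 ≈ 4.2426*I)
((3 + 6*4)*0 - 5) + U*47 = ((3 + 6*4)*0 - 5) + (3*I*√2)*47 = ((3 + 24)*0 - 5) + 141*I*√2 = (27*0 - 5) + 141*I*√2 = (0 - 5) + 141*I*√2 = -5 + 141*I*√2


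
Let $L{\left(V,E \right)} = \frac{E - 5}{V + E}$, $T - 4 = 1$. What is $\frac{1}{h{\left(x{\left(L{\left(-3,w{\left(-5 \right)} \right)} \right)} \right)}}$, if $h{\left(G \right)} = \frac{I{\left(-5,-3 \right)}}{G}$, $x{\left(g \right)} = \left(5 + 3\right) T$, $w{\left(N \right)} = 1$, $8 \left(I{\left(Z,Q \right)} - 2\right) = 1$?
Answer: $\frac{320}{17} \approx 18.824$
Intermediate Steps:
$T = 5$ ($T = 4 + 1 = 5$)
$I{\left(Z,Q \right)} = \frac{17}{8}$ ($I{\left(Z,Q \right)} = 2 + \frac{1}{8} \cdot 1 = 2 + \frac{1}{8} = \frac{17}{8}$)
$L{\left(V,E \right)} = \frac{-5 + E}{E + V}$
$x{\left(g \right)} = 40$ ($x{\left(g \right)} = \left(5 + 3\right) 5 = 8 \cdot 5 = 40$)
$h{\left(G \right)} = \frac{17}{8 G}$
$\frac{1}{h{\left(x{\left(L{\left(-3,w{\left(-5 \right)} \right)} \right)} \right)}} = \frac{1}{\frac{17}{8} \cdot \frac{1}{40}} = \frac{1}{\frac{17}{320}} = \frac{320}{17}$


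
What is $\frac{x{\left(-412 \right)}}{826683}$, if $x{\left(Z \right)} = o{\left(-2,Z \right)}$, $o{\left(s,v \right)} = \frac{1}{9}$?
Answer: $\frac{1}{7440147} \approx 1.3441 \cdot 10^{-7}$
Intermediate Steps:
$o{\left(s,v \right)} = \frac{1}{9}$
$x{\left(Z \right)} = \frac{1}{9}$
$\frac{x{\left(-412 \right)}}{826683} = \frac{1}{9 \cdot 826683} = \frac{1}{9} \cdot \frac{1}{826683} = \frac{1}{7440147}$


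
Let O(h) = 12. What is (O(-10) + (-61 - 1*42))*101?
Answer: -9191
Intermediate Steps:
(O(-10) + (-61 - 1*42))*101 = (12 + (-61 - 1*42))*101 = (12 + (-61 - 42))*101 = (12 - 103)*101 = -91*101 = -9191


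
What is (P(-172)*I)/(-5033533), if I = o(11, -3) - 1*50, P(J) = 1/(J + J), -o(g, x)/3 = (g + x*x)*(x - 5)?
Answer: 5/20134132 ≈ 2.4833e-7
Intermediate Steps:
o(g, x) = -3*(-5 + x)*(g + x²) (o(g, x) = -3*(g + x*x)*(x - 5) = -3*(g + x²)*(-5 + x) = -3*(-5 + x)*(g + x²))
P(J) = 1/(2*J)
I = 430 (I = (-3*(-3)³ + 15*11 + 15*(-3)² - 3*11*(-3)) - 1*50 = (-3*(-27) + 165 + 15*9 + 99) - 50 = (81 + 165 + 135 + 99) - 50 = 480 - 50 = 430)
(P(-172)*I)/(-5033533) = (((½)/(-172))*430)/(-5033533) = (((½)*(-1/172))*430)*(-1/5033533) = -1/344*430*(-1/5033533) = -5/4*(-1/5033533) = 5/20134132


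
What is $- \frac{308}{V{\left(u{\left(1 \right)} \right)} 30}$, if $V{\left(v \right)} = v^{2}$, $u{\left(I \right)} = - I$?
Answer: $- \frac{154}{15} \approx -10.267$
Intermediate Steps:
$- \frac{308}{V{\left(u{\left(1 \right)} \right)} 30} = - \frac{308}{\left(\left(-1\right) 1\right)^{2} \cdot 30} = - \frac{308}{\left(-1\right)^{2} \cdot 30} = - \frac{308}{1 \cdot 30} = - \frac{308}{30} = \left(-308\right) \frac{1}{30} = - \frac{154}{15}$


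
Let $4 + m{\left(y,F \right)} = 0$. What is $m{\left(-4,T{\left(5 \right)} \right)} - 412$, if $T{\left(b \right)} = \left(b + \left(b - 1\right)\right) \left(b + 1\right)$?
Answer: $-416$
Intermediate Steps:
$T{\left(b \right)} = \left(1 + b\right) \left(-1 + 2 b\right)$ ($T{\left(b \right)} = \left(b + \left(-1 + b\right)\right) \left(1 + b\right) = \left(-1 + 2 b\right) \left(1 + b\right) = \left(1 + b\right) \left(-1 + 2 b\right)$)
$m{\left(y,F \right)} = -4$ ($m{\left(y,F \right)} = -4 + 0 = -4$)
$m{\left(-4,T{\left(5 \right)} \right)} - 412 = -4 - 412 = -416$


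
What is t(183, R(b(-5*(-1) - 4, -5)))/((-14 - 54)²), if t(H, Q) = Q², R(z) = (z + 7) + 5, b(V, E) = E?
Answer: 49/4624 ≈ 0.010597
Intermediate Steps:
R(z) = 12 + z (R(z) = (7 + z) + 5 = 12 + z)
t(183, R(b(-5*(-1) - 4, -5)))/((-14 - 54)²) = (12 - 5)²/((-14 - 54)²) = 7²/((-68)²) = 49/4624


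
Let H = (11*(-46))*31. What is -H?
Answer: 15686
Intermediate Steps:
H = -15686 (H = -506*31 = -15686)
-H = -1*(-15686) = 15686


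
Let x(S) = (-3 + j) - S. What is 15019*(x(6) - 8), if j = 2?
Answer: -225285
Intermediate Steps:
x(S) = -1 - S (x(S) = (-3 + 2) - S = -1 - S)
15019*(x(6) - 8) = 15019*((-1 - 1*6) - 8) = 15019*((-1 - 6) - 8) = 15019*(-7 - 8) = 15019*(-15) = -225285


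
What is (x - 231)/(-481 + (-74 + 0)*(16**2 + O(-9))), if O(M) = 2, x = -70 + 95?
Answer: 206/19573 ≈ 0.010525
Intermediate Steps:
x = 25
(x - 231)/(-481 + (-74 + 0)*(16**2 + O(-9))) = (25 - 231)/(-481 + (-74 + 0)*(16**2 + 2)) = -206/(-481 - 74*(256 + 2)) = -206/(-481 - 74*258) = -206/(-481 - 19092) = -206/(-19573) = -206*(-1/19573) = 206/19573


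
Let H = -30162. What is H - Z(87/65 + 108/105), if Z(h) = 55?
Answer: -30217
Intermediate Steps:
H - Z(87/65 + 108/105) = -30162 - 1*55 = -30162 - 55 = -30217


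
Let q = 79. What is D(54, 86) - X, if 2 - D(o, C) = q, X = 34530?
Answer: -34607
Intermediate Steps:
D(o, C) = -77 (D(o, C) = 2 - 1*79 = 2 - 79 = -77)
D(54, 86) - X = -77 - 1*34530 = -77 - 34530 = -34607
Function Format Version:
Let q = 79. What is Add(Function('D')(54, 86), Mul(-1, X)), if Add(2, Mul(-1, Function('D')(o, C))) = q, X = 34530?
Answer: -34607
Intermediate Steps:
Function('D')(o, C) = -77 (Function('D')(o, C) = Add(2, Mul(-1, 79)) = Add(2, -79) = -77)
Add(Function('D')(54, 86), Mul(-1, X)) = Add(-77, Mul(-1, 34530)) = Add(-77, -34530) = -34607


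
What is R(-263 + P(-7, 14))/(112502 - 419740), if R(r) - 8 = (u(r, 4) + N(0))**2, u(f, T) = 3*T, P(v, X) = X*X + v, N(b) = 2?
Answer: -102/153619 ≈ -0.00066398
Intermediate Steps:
P(v, X) = v + X**2 (P(v, X) = X**2 + v = v + X**2)
R(r) = 204 (R(r) = 8 + (3*4 + 2)**2 = 8 + (12 + 2)**2 = 8 + 14**2 = 8 + 196 = 204)
R(-263 + P(-7, 14))/(112502 - 419740) = 204/(112502 - 419740) = 204/(-307238) = 204*(-1/307238) = -102/153619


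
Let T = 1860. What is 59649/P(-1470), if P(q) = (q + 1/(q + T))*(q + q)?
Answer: 775437/56183302 ≈ 0.013802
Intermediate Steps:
P(q) = 2*q*(q + 1/(1860 + q)) (P(q) = (q + 1/(q + 1860))*(q + q) = (q + 1/(1860 + q))*(2*q) = 2*q*(q + 1/(1860 + q)))
59649/P(-1470) = 59649/((2*(-1470)*(1 + (-1470)**2 + 1860*(-1470))/(1860 - 1470))) = 59649/((2*(-1470)*(1 + 2160900 - 2734200)/390)) = 59649/((2*(-1470)*(1/390)*(-573299))) = 59649/(56183302/13) = 59649*(13/56183302) = 775437/56183302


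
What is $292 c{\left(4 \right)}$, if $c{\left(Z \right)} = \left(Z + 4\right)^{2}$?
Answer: $18688$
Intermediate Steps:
$c{\left(Z \right)} = \left(4 + Z\right)^{2}$
$292 c{\left(4 \right)} = 292 \left(4 + 4\right)^{2} = 292 \cdot 8^{2} = 292 \cdot 64 = 18688$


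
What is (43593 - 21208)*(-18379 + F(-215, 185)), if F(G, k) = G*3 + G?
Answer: -430665015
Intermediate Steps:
F(G, k) = 4*G (F(G, k) = 3*G + G = 4*G)
(43593 - 21208)*(-18379 + F(-215, 185)) = (43593 - 21208)*(-18379 + 4*(-215)) = 22385*(-18379 - 860) = 22385*(-19239) = -430665015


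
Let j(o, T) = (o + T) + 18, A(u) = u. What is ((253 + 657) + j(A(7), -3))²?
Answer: 868624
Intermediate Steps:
j(o, T) = 18 + T + o (j(o, T) = (T + o) + 18 = 18 + T + o)
((253 + 657) + j(A(7), -3))² = ((253 + 657) + (18 - 3 + 7))² = (910 + 22)² = 932² = 868624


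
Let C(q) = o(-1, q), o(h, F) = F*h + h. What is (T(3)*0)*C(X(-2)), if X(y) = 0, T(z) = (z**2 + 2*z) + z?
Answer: 0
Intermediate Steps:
T(z) = z**2 + 3*z
o(h, F) = h + F*h
C(q) = -1 - q (C(q) = -(1 + q) = -1 - q)
(T(3)*0)*C(X(-2)) = ((3*(3 + 3))*0)*(-1 - 1*0) = ((3*6)*0)*(-1 + 0) = (18*0)*(-1) = 0*(-1) = 0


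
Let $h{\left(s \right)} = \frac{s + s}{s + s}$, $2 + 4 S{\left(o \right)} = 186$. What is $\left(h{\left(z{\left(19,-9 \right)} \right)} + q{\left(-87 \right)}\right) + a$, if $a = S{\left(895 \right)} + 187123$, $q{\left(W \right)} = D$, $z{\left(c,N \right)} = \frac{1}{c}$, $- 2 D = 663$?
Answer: $\frac{373677}{2} \approx 1.8684 \cdot 10^{5}$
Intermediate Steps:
$D = - \frac{663}{2}$ ($D = \left(- \frac{1}{2}\right) 663 = - \frac{663}{2} \approx -331.5$)
$S{\left(o \right)} = 46$ ($S{\left(o \right)} = - \frac{1}{2} + \frac{1}{4} \cdot 186 = - \frac{1}{2} + \frac{93}{2} = 46$)
$q{\left(W \right)} = - \frac{663}{2}$
$h{\left(s \right)} = 1$ ($h{\left(s \right)} = \frac{2 s}{2 s} = 2 s \frac{1}{2 s} = 1$)
$a = 187169$ ($a = 46 + 187123 = 187169$)
$\left(h{\left(z{\left(19,-9 \right)} \right)} + q{\left(-87 \right)}\right) + a = \left(1 - \frac{663}{2}\right) + 187169 = - \frac{661}{2} + 187169 = \frac{373677}{2}$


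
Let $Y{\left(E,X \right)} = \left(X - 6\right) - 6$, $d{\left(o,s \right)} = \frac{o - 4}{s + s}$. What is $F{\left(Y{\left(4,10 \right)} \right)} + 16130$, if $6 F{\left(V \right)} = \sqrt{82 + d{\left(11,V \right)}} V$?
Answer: $16130 - \frac{\sqrt{321}}{6} \approx 16127.0$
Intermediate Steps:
$d{\left(o,s \right)} = \frac{-4 + o}{2 s}$
$Y{\left(E,X \right)} = -12 + X$ ($Y{\left(E,X \right)} = \left(X - 6\right) - 6 = \left(-6 + X\right) - 6 = -12 + X$)
$F{\left(V \right)} = \frac{V \sqrt{82 + \frac{7}{2 V}}}{6}$ ($F{\left(V \right)} = \frac{\sqrt{82 + \frac{-4 + 11}{2 V}} V}{6} = \frac{\sqrt{82 + \frac{1}{2} \frac{1}{V} 7} V}{6} = \frac{\sqrt{82 + \frac{7}{2 V}} V}{6} = \frac{V \sqrt{82 + \frac{7}{2 V}}}{6}$)
$F{\left(Y{\left(4,10 \right)} \right)} + 16130 = \frac{\left(-12 + 10\right) \sqrt{328 + \frac{14}{-12 + 10}}}{12} + 16130 = \frac{1}{12} \left(-2\right) \sqrt{328 + \frac{14}{-2}} + 16130 = \frac{1}{12} \left(-2\right) \sqrt{328 + 14 \left(- \frac{1}{2}\right)} + 16130 = \frac{1}{12} \left(-2\right) \sqrt{328 - 7} + 16130 = \frac{1}{12} \left(-2\right) \sqrt{321} + 16130 = - \frac{\sqrt{321}}{6} + 16130 = 16130 - \frac{\sqrt{321}}{6}$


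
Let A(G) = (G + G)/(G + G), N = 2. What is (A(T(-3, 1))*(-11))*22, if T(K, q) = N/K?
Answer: -242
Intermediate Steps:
T(K, q) = 2/K
A(G) = 1 (A(G) = (2*G)/((2*G)) = (2*G)*(1/(2*G)) = 1)
(A(T(-3, 1))*(-11))*22 = (1*(-11))*22 = -11*22 = -242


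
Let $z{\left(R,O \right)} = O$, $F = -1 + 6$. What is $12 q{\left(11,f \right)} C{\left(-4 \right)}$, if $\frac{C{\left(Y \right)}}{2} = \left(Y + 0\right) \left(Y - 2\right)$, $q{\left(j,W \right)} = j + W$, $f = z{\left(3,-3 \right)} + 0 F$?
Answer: $4608$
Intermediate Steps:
$F = 5$
$f = -3$ ($f = -3 + 0 \cdot 5 = -3 + 0 = -3$)
$q{\left(j,W \right)} = W + j$
$C{\left(Y \right)} = 2 Y \left(-2 + Y\right)$ ($C{\left(Y \right)} = 2 \left(Y + 0\right) \left(Y - 2\right) = 2 Y \left(-2 + Y\right)$)
$12 q{\left(11,f \right)} C{\left(-4 \right)} = 12 \left(-3 + 11\right) 2 \left(-4\right) \left(-2 - 4\right) = 12 \cdot 8 \cdot 2 \left(-4\right) \left(-6\right) = 96 \cdot 48 = 4608$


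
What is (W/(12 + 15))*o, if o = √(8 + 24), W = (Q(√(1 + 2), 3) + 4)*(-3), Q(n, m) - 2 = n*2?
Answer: 8*√2*(-3 - √3)/9 ≈ -5.9486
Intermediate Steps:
Q(n, m) = 2 + 2*n (Q(n, m) = 2 + n*2 = 2 + 2*n)
W = -18 - 6*√3 (W = ((2 + 2*√(1 + 2)) + 4)*(-3) = ((2 + 2*√3) + 4)*(-3) = (6 + 2*√3)*(-3) = -18 - 6*√3 ≈ -28.392)
o = 4*√2 (o = √32 = 4*√2 ≈ 5.6569)
(W/(12 + 15))*o = ((-18 - 6*√3)/(12 + 15))*(4*√2) = ((-18 - 6*√3)/27)*(4*√2) = (-⅔ - 2*√3/9)*(4*√2) = 4*√2*(-⅔ - 2*√3/9)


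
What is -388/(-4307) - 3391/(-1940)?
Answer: 15357757/8355580 ≈ 1.8380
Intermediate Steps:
-388/(-4307) - 3391/(-1940) = -388*(-1/4307) - 3391*(-1/1940) = 388/4307 + 3391/1940 = 15357757/8355580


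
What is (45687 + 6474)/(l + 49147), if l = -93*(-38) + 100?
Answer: 52161/52781 ≈ 0.98825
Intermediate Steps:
l = 3634 (l = 3534 + 100 = 3634)
(45687 + 6474)/(l + 49147) = (45687 + 6474)/(3634 + 49147) = 52161/52781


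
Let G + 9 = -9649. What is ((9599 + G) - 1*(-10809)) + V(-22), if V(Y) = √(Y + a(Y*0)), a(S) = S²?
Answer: 10750 + I*√22 ≈ 10750.0 + 4.6904*I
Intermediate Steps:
G = -9658 (G = -9 - 9649 = -9658)
V(Y) = √Y (V(Y) = √(Y + (Y*0)²) = √(Y + 0²) = √(Y + 0) = √Y)
((9599 + G) - 1*(-10809)) + V(-22) = ((9599 - 9658) - 1*(-10809)) + √(-22) = (-59 + 10809) + I*√22 = 10750 + I*√22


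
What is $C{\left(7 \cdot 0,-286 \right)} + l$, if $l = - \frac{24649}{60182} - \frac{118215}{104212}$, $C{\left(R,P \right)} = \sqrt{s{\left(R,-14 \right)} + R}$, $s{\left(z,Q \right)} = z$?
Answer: $- \frac{4841568359}{3135843292} \approx -1.5439$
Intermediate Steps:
$C{\left(R,P \right)} = \sqrt{2} \sqrt{R}$ ($C{\left(R,P \right)} = \sqrt{R + R} = \sqrt{2 R} = \sqrt{2} \sqrt{R}$)
$l = - \frac{4841568359}{3135843292}$ ($l = \left(-24649\right) \frac{1}{60182} - \frac{118215}{104212} = - \frac{24649}{60182} - \frac{118215}{104212} = - \frac{4841568359}{3135843292} \approx -1.5439$)
$C{\left(7 \cdot 0,-286 \right)} + l = \sqrt{2} \sqrt{7 \cdot 0} - \frac{4841568359}{3135843292} = \sqrt{2} \sqrt{0} - \frac{4841568359}{3135843292} = \sqrt{2} \cdot 0 - \frac{4841568359}{3135843292} = 0 - \frac{4841568359}{3135843292} = - \frac{4841568359}{3135843292}$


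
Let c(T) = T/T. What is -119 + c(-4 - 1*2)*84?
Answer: -35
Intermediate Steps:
c(T) = 1
-119 + c(-4 - 1*2)*84 = -119 + 1*84 = -119 + 84 = -35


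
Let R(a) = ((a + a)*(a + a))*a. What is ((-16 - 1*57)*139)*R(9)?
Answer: -29588652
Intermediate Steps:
R(a) = 4*a**3 (R(a) = ((2*a)*(2*a))*a = (4*a**2)*a = 4*a**3)
((-16 - 1*57)*139)*R(9) = ((-16 - 1*57)*139)*(4*9**3) = ((-16 - 57)*139)*(4*729) = -73*139*2916 = -10147*2916 = -29588652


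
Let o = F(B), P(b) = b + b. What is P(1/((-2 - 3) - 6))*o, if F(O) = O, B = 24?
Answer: -48/11 ≈ -4.3636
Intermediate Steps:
P(b) = 2*b
o = 24
P(1/((-2 - 3) - 6))*o = (2/((-2 - 3) - 6))*24 = (2/(-5 - 6))*24 = (2/(-11))*24 = (2*(-1/11))*24 = -2/11*24 = -48/11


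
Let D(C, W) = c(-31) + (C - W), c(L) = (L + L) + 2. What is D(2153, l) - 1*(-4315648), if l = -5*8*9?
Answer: 4318101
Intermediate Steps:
l = -360 (l = -40*9 = -360)
c(L) = 2 + 2*L (c(L) = 2*L + 2 = 2 + 2*L)
D(C, W) = -60 + C - W (D(C, W) = (2 + 2*(-31)) + (C - W) = (2 - 62) + (C - W) = -60 + (C - W) = -60 + C - W)
D(2153, l) - 1*(-4315648) = (-60 + 2153 - 1*(-360)) - 1*(-4315648) = (-60 + 2153 + 360) + 4315648 = 2453 + 4315648 = 4318101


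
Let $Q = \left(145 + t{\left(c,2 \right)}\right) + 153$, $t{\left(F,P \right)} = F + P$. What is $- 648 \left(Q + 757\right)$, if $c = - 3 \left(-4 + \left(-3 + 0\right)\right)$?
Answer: $-698544$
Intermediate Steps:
$c = 21$ ($c = - 3 \left(-4 - 3\right) = \left(-3\right) \left(-7\right) = 21$)
$Q = 321$ ($Q = \left(145 + \left(21 + 2\right)\right) + 153 = \left(145 + 23\right) + 153 = 168 + 153 = 321$)
$- 648 \left(Q + 757\right) = - 648 \left(321 + 757\right) = \left(-648\right) 1078 = -698544$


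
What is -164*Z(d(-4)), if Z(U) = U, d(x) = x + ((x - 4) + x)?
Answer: 2624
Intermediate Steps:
d(x) = -4 + 3*x (d(x) = x + ((-4 + x) + x) = x + (-4 + 2*x) = -4 + 3*x)
-164*Z(d(-4)) = -164*(-4 + 3*(-4)) = -164*(-4 - 12) = -164*(-16) = 2624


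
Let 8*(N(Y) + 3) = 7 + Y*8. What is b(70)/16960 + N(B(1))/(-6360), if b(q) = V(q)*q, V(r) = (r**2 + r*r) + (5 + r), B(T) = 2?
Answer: 2073751/50880 ≈ 40.758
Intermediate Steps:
N(Y) = -17/8 + Y (N(Y) = -3 + (7 + Y*8)/8 = -3 + (7 + 8*Y)/8 = -3 + (7/8 + Y) = -17/8 + Y)
V(r) = 5 + r + 2*r**2 (V(r) = (r**2 + r**2) + (5 + r) = 2*r**2 + (5 + r) = 5 + r + 2*r**2)
b(q) = q*(5 + q + 2*q**2) (b(q) = (5 + q + 2*q**2)*q = q*(5 + q + 2*q**2))
b(70)/16960 + N(B(1))/(-6360) = (70*(5 + 70 + 2*70**2))/16960 + (-17/8 + 2)/(-6360) = (70*(5 + 70 + 2*4900))*(1/16960) - 1/8*(-1/6360) = (70*(5 + 70 + 9800))*(1/16960) + 1/50880 = (70*9875)*(1/16960) + 1/50880 = 691250*(1/16960) + 1/50880 = 69125/1696 + 1/50880 = 2073751/50880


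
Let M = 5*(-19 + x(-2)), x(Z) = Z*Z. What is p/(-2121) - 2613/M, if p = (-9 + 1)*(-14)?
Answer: 263513/7575 ≈ 34.787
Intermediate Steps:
x(Z) = Z²
M = -75 (M = 5*(-19 + (-2)²) = 5*(-19 + 4) = 5*(-15) = -75)
p = 112 (p = -8*(-14) = 112)
p/(-2121) - 2613/M = 112/(-2121) - 2613/(-75) = 112*(-1/2121) - 2613*(-1/75) = -16/303 + 871/25 = 263513/7575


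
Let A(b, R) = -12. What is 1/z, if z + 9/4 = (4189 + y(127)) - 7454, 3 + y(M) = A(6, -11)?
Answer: -4/13129 ≈ -0.00030467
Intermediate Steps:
y(M) = -15 (y(M) = -3 - 12 = -15)
z = -13129/4 (z = -9/4 + ((4189 - 15) - 7454) = -9/4 + (4174 - 7454) = -9/4 - 3280 = -13129/4 ≈ -3282.3)
1/z = 1/(-13129/4) = -4/13129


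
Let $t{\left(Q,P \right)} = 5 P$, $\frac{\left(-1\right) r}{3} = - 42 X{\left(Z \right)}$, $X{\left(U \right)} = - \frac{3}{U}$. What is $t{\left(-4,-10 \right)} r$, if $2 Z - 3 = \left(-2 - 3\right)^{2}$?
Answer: $1350$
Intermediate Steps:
$Z = 14$ ($Z = \frac{3}{2} + \frac{\left(-2 - 3\right)^{2}}{2} = \frac{3}{2} + \frac{\left(-5\right)^{2}}{2} = \frac{3}{2} + \frac{1}{2} \cdot 25 = \frac{3}{2} + \frac{25}{2} = 14$)
$r = -27$ ($r = - 3 \left(- 42 \left(- \frac{3}{14}\right)\right) = - 3 \left(- 42 \left(\left(-3\right) \frac{1}{14}\right)\right) = - 3 \left(\left(-42\right) \left(- \frac{3}{14}\right)\right) = \left(-3\right) 9 = -27$)
$t{\left(-4,-10 \right)} r = 5 \left(-10\right) \left(-27\right) = \left(-50\right) \left(-27\right) = 1350$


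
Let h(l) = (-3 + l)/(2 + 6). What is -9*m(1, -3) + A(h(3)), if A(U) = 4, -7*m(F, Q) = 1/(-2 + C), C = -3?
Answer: 131/35 ≈ 3.7429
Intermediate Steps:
m(F, Q) = 1/35 (m(F, Q) = -1/(7*(-2 - 3)) = -1/7/(-5) = -1/7*(-1/5) = 1/35)
h(l) = -3/8 + l/8 (h(l) = (-3 + l)/8 = (-3 + l)*(1/8) = -3/8 + l/8)
-9*m(1, -3) + A(h(3)) = -9*1/35 + 4 = -9/35 + 4 = 131/35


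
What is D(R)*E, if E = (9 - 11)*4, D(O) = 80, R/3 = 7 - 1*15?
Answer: -640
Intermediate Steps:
R = -24 (R = 3*(7 - 1*15) = 3*(7 - 15) = 3*(-8) = -24)
E = -8 (E = -2*4 = -8)
D(R)*E = 80*(-8) = -640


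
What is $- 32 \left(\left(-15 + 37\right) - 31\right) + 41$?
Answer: $329$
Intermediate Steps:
$- 32 \left(\left(-15 + 37\right) - 31\right) + 41 = - 32 \left(22 - 31\right) + 41 = \left(-32\right) \left(-9\right) + 41 = 288 + 41 = 329$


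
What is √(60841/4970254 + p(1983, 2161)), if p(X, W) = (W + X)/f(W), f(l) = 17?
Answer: √1740394264257127614/84494318 ≈ 15.613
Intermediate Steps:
p(X, W) = W/17 + X/17 (p(X, W) = (W + X)/17 = (W + X)*(1/17) = W/17 + X/17)
√(60841/4970254 + p(1983, 2161)) = √(60841/4970254 + ((1/17)*2161 + (1/17)*1983)) = √(60841*(1/4970254) + (2161/17 + 1983/17)) = √(60841/4970254 + 4144/17) = √(20597766873/84494318) = √1740394264257127614/84494318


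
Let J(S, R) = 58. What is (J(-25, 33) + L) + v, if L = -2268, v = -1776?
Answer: -3986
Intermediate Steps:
(J(-25, 33) + L) + v = (58 - 2268) - 1776 = -2210 - 1776 = -3986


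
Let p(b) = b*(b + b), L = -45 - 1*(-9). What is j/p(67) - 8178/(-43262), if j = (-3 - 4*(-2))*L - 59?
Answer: 31541233/194203118 ≈ 0.16241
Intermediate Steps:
L = -36 (L = -45 + 9 = -36)
p(b) = 2*b² (p(b) = b*(2*b) = 2*b²)
j = -239 (j = (-3 - 4*(-2))*(-36) - 59 = (-3 + 8)*(-36) - 59 = 5*(-36) - 59 = -180 - 59 = -239)
j/p(67) - 8178/(-43262) = -239/(2*67²) - 8178/(-43262) = -239/(2*4489) - 8178*(-1/43262) = -239/8978 + 4089/21631 = 31541233/194203118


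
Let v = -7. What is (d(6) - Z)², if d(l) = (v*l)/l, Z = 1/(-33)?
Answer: 52900/1089 ≈ 48.577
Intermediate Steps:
Z = -1/33 ≈ -0.030303
d(l) = -7 (d(l) = (-7*l)/l = -7)
(d(6) - Z)² = (-7 - 1*(-1/33))² = (-7 + 1/33)² = (-230/33)² = 52900/1089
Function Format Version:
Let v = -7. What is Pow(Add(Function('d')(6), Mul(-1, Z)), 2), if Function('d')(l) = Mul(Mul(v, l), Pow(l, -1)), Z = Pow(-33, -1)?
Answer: Rational(52900, 1089) ≈ 48.577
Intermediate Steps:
Z = Rational(-1, 33) ≈ -0.030303
Function('d')(l) = -7 (Function('d')(l) = Mul(Mul(-7, l), Pow(l, -1)) = -7)
Pow(Add(Function('d')(6), Mul(-1, Z)), 2) = Pow(Add(-7, Mul(-1, Rational(-1, 33))), 2) = Pow(Add(-7, Rational(1, 33)), 2) = Pow(Rational(-230, 33), 2) = Rational(52900, 1089)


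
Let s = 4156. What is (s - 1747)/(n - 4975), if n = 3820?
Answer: -73/35 ≈ -2.0857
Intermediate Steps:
(s - 1747)/(n - 4975) = (4156 - 1747)/(3820 - 4975) = 2409/(-1155) = 2409*(-1/1155) = -73/35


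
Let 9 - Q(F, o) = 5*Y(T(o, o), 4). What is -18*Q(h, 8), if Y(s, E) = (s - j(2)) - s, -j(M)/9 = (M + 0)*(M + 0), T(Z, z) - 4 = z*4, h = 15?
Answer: 3078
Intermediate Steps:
T(Z, z) = 4 + 4*z (T(Z, z) = 4 + z*4 = 4 + 4*z)
j(M) = -9*M² (j(M) = -9*(M + 0)*(M + 0) = -9*M*M = -9*M²)
Y(s, E) = 36 (Y(s, E) = (s - (-9)*2²) - s = (s - (-9)*4) - s = (s - 1*(-36)) - s = (s + 36) - s = (36 + s) - s = 36)
Q(F, o) = -171 (Q(F, o) = 9 - 5*36 = 9 - 1*180 = 9 - 180 = -171)
-18*Q(h, 8) = -18*(-171) = 3078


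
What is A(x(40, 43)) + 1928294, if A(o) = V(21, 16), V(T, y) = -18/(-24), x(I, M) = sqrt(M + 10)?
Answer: 7713179/4 ≈ 1.9283e+6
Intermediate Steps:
x(I, M) = sqrt(10 + M)
V(T, y) = 3/4 (V(T, y) = -18*(-1/24) = 3/4)
A(o) = 3/4
A(x(40, 43)) + 1928294 = 3/4 + 1928294 = 7713179/4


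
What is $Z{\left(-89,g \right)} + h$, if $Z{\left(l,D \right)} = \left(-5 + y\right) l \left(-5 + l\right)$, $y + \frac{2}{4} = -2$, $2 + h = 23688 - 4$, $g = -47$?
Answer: $-39063$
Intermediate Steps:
$h = 23682$ ($h = -2 + \left(23688 - 4\right) = -2 + 23684 = 23682$)
$y = - \frac{5}{2}$ ($y = - \frac{1}{2} - 2 = - \frac{5}{2} \approx -2.5$)
$Z{\left(l,D \right)} = - \frac{15 l \left(-5 + l\right)}{2}$ ($Z{\left(l,D \right)} = \left(-5 - \frac{5}{2}\right) l \left(-5 + l\right) = - \frac{15 l \left(-5 + l\right)}{2}$)
$Z{\left(-89,g \right)} + h = \frac{15}{2} \left(-89\right) \left(5 - -89\right) + 23682 = \frac{15}{2} \left(-89\right) \left(5 + 89\right) + 23682 = \frac{15}{2} \left(-89\right) 94 + 23682 = -62745 + 23682 = -39063$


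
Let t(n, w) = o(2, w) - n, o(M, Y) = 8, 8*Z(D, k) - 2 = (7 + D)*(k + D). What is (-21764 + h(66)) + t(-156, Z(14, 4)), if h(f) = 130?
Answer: -21470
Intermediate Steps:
Z(D, k) = ¼ + (7 + D)*(D + k)/8 (Z(D, k) = ¼ + ((7 + D)*(k + D))/8 = ¼ + ((7 + D)*(D + k))/8 = ¼ + (7 + D)*(D + k)/8)
t(n, w) = 8 - n
(-21764 + h(66)) + t(-156, Z(14, 4)) = (-21764 + 130) + (8 - 1*(-156)) = -21634 + (8 + 156) = -21634 + 164 = -21470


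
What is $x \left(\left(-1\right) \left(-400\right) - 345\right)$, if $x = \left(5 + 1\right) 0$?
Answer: $0$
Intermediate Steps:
$x = 0$ ($x = 6 \cdot 0 = 0$)
$x \left(\left(-1\right) \left(-400\right) - 345\right) = 0 \left(\left(-1\right) \left(-400\right) - 345\right) = 0 \left(400 - 345\right) = 0 \cdot 55 = 0$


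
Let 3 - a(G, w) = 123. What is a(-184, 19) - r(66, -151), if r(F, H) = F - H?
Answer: -337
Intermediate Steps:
a(G, w) = -120 (a(G, w) = 3 - 1*123 = 3 - 123 = -120)
a(-184, 19) - r(66, -151) = -120 - (66 - 1*(-151)) = -120 - (66 + 151) = -120 - 1*217 = -120 - 217 = -337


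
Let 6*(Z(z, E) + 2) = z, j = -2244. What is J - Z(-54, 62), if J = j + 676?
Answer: -1557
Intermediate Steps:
Z(z, E) = -2 + z/6
J = -1568 (J = -2244 + 676 = -1568)
J - Z(-54, 62) = -1568 - (-2 + (⅙)*(-54)) = -1568 - (-2 - 9) = -1568 - 1*(-11) = -1568 + 11 = -1557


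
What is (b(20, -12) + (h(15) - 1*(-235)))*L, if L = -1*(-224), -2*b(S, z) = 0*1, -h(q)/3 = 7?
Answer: 47936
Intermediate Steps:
h(q) = -21 (h(q) = -3*7 = -21)
b(S, z) = 0 (b(S, z) = -0 = -½*0 = 0)
L = 224
(b(20, -12) + (h(15) - 1*(-235)))*L = (0 + (-21 - 1*(-235)))*224 = (0 + (-21 + 235))*224 = (0 + 214)*224 = 214*224 = 47936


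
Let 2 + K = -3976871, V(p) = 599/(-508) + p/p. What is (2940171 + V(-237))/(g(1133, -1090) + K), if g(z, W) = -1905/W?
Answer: -162803138693/220207314982 ≈ -0.73932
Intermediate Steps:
V(p) = -91/508 (V(p) = 599*(-1/508) + 1 = -599/508 + 1 = -91/508)
K = -3976873 (K = -2 - 3976871 = -3976873)
(2940171 + V(-237))/(g(1133, -1090) + K) = (2940171 - 91/508)/(-1905/(-1090) - 3976873) = 1493606777/(508*(-1905*(-1/1090) - 3976873)) = 1493606777/(508*(381/218 - 3976873)) = 1493606777/(508*(-866957933/218)) = (1493606777/508)*(-218/866957933) = -162803138693/220207314982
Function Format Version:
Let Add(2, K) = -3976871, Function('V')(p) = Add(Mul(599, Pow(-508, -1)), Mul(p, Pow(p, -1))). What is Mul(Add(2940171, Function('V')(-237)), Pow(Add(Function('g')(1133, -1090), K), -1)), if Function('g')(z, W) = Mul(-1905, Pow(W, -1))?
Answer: Rational(-162803138693, 220207314982) ≈ -0.73932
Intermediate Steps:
Function('V')(p) = Rational(-91, 508) (Function('V')(p) = Add(Mul(599, Rational(-1, 508)), 1) = Add(Rational(-599, 508), 1) = Rational(-91, 508))
K = -3976873 (K = Add(-2, -3976871) = -3976873)
Mul(Add(2940171, Function('V')(-237)), Pow(Add(Function('g')(1133, -1090), K), -1)) = Mul(Add(2940171, Rational(-91, 508)), Pow(Add(Mul(-1905, Pow(-1090, -1)), -3976873), -1)) = Mul(Rational(1493606777, 508), Pow(Add(Mul(-1905, Rational(-1, 1090)), -3976873), -1)) = Mul(Rational(1493606777, 508), Pow(Add(Rational(381, 218), -3976873), -1)) = Mul(Rational(1493606777, 508), Pow(Rational(-866957933, 218), -1)) = Mul(Rational(1493606777, 508), Rational(-218, 866957933)) = Rational(-162803138693, 220207314982)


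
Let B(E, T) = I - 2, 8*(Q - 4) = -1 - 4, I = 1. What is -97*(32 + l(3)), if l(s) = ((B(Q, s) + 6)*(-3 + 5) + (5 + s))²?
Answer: -34532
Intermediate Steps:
Q = 27/8 (Q = 4 + (-1 - 4)/8 = 4 + (⅛)*(-5) = 4 - 5/8 = 27/8 ≈ 3.3750)
B(E, T) = -1 (B(E, T) = 1 - 2 = -1)
l(s) = (15 + s)² (l(s) = ((-1 + 6)*(-3 + 5) + (5 + s))² = (5*2 + (5 + s))² = (10 + (5 + s))² = (15 + s)²)
-97*(32 + l(3)) = -97*(32 + (15 + 3)²) = -97*(32 + 18²) = -97*(32 + 324) = -97*356 = -34532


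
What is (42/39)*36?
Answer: 504/13 ≈ 38.769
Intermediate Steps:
(42/39)*36 = ((1/39)*42)*36 = (14/13)*36 = 504/13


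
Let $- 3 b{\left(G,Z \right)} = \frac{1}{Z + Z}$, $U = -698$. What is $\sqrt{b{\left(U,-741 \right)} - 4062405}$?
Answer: $\frac{i \sqrt{8922357598726}}{1482} \approx 2015.5 i$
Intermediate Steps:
$b{\left(G,Z \right)} = - \frac{1}{6 Z}$ ($b{\left(G,Z \right)} = - \frac{1}{3 \left(Z + Z\right)} = - \frac{1}{3 \cdot 2 Z} = - \frac{\frac{1}{2} \frac{1}{Z}}{3} = - \frac{1}{6 Z}$)
$\sqrt{b{\left(U,-741 \right)} - 4062405} = \sqrt{- \frac{1}{6 \left(-741\right)} - 4062405} = \sqrt{\left(- \frac{1}{6}\right) \left(- \frac{1}{741}\right) - 4062405} = \sqrt{\frac{1}{4446} - 4062405} = \sqrt{- \frac{18061452629}{4446}} = \frac{i \sqrt{8922357598726}}{1482}$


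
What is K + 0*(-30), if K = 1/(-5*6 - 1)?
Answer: -1/31 ≈ -0.032258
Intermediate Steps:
K = -1/31 (K = 1/(-30 - 1) = 1/(-31) = -1/31 ≈ -0.032258)
K + 0*(-30) = -1/31 + 0*(-30) = -1/31 + 0 = -1/31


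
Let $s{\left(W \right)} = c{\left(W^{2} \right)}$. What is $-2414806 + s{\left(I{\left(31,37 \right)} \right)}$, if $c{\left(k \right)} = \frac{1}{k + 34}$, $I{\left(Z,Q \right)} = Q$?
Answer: $- \frac{3387972817}{1403} \approx -2.4148 \cdot 10^{6}$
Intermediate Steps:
$c{\left(k \right)} = \frac{1}{34 + k}$
$s{\left(W \right)} = \frac{1}{34 + W^{2}}$
$-2414806 + s{\left(I{\left(31,37 \right)} \right)} = -2414806 + \frac{1}{34 + 37^{2}} = -2414806 + \frac{1}{34 + 1369} = -2414806 + \frac{1}{1403} = - \frac{3387972817}{1403}$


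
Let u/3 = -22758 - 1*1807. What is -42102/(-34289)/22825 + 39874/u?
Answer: -367107539336/678554450475 ≈ -0.54101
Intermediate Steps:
u = -73695 (u = 3*(-22758 - 1*1807) = 3*(-22758 - 1807) = 3*(-24565) = -73695)
-42102/(-34289)/22825 + 39874/u = -42102/(-34289)/22825 + 39874/(-73695) = -42102*(-1/34289)*(1/22825) + 39874*(-1/73695) = (42102/34289)*(1/22825) - 39874/73695 = 42102/782646425 - 39874/73695 = -367107539336/678554450475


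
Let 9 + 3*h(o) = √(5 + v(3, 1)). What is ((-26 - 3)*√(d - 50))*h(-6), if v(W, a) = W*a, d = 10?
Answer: I*√10*(174 - 116*√2/3) ≈ 377.31*I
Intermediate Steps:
h(o) = -3 + 2*√2/3 (h(o) = -3 + √(5 + 3*1)/3 = -3 + √(5 + 3)/3 = -3 + √8/3 = -3 + (2*√2)/3 = -3 + 2*√2/3)
((-26 - 3)*√(d - 50))*h(-6) = ((-26 - 3)*√(10 - 50))*(-3 + 2*√2/3) = (-58*I*√10)*(-3 + 2*√2/3) = -58*I*√10*(-3 + 2*√2/3)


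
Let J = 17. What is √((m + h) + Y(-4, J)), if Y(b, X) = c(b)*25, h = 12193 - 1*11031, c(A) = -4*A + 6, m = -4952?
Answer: 18*I*√10 ≈ 56.921*I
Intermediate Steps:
c(A) = 6 - 4*A
h = 1162 (h = 12193 - 11031 = 1162)
Y(b, X) = 150 - 100*b (Y(b, X) = (6 - 4*b)*25 = 150 - 100*b)
√((m + h) + Y(-4, J)) = √((-4952 + 1162) + (150 - 100*(-4))) = √(-3790 + (150 + 400)) = √(-3790 + 550) = √(-3240) = 18*I*√10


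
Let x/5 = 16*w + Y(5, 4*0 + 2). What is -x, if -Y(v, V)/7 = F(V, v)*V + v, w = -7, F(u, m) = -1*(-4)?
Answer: 1015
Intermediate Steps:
F(u, m) = 4
Y(v, V) = -28*V - 7*v (Y(v, V) = -7*(4*V + v) = -7*(v + 4*V) = -28*V - 7*v)
x = -1015 (x = 5*(16*(-7) + (-28*(4*0 + 2) - 7*5)) = 5*(-112 + (-28*(0 + 2) - 35)) = 5*(-112 + (-28*2 - 35)) = 5*(-112 + (-56 - 35)) = 5*(-112 - 91) = 5*(-203) = -1015)
-x = -1*(-1015) = 1015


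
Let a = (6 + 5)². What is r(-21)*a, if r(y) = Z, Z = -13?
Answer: -1573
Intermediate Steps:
a = 121 (a = 11² = 121)
r(y) = -13
r(-21)*a = -13*121 = -1573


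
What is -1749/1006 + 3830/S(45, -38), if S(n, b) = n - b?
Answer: 3707813/83498 ≈ 44.406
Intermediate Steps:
-1749/1006 + 3830/S(45, -38) = -1749/1006 + 3830/(45 - 1*(-38)) = -1749*1/1006 + 3830/(45 + 38) = -1749/1006 + 3830/83 = 3707813/83498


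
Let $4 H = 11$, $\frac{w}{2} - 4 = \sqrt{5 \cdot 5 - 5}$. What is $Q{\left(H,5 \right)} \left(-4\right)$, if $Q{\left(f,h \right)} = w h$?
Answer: $-160 - 80 \sqrt{5} \approx -338.89$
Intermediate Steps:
$w = 8 + 4 \sqrt{5}$ ($w = 8 + 2 \sqrt{5 \cdot 5 - 5} = 8 + 2 \sqrt{25 - 5} = 8 + 2 \sqrt{20} = 8 + 2 \cdot 2 \sqrt{5} = 8 + 4 \sqrt{5} \approx 16.944$)
$H = \frac{11}{4}$ ($H = \frac{1}{4} \cdot 11 = \frac{11}{4} \approx 2.75$)
$Q{\left(f,h \right)} = h \left(8 + 4 \sqrt{5}\right)$ ($Q{\left(f,h \right)} = \left(8 + 4 \sqrt{5}\right) h = h \left(8 + 4 \sqrt{5}\right)$)
$Q{\left(H,5 \right)} \left(-4\right) = 4 \cdot 5 \left(2 + \sqrt{5}\right) \left(-4\right) = \left(40 + 20 \sqrt{5}\right) \left(-4\right) = -160 - 80 \sqrt{5}$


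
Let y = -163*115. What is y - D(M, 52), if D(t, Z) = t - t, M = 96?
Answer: -18745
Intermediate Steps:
D(t, Z) = 0
y = -18745
y - D(M, 52) = -18745 - 1*0 = -18745 + 0 = -18745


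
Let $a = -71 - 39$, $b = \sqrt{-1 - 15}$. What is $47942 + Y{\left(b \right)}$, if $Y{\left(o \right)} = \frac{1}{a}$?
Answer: $\frac{5273619}{110} \approx 47942.0$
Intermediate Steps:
$b = 4 i$ ($b = \sqrt{-16} = 4 i \approx 4.0 i$)
$a = -110$
$Y{\left(o \right)} = - \frac{1}{110}$ ($Y{\left(o \right)} = \frac{1}{-110} = - \frac{1}{110}$)
$47942 + Y{\left(b \right)} = 47942 - \frac{1}{110} = \frac{5273619}{110}$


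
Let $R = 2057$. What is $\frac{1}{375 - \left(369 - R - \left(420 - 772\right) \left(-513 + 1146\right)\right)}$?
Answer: $- \frac{1}{220753} \approx -4.53 \cdot 10^{-6}$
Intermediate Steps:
$\frac{1}{375 - \left(369 - R - \left(420 - 772\right) \left(-513 + 1146\right)\right)} = \frac{1}{375 + \left(\left(2057 + \left(420 - 772\right) \left(-513 + 1146\right)\right) - 369\right)} = \frac{1}{375 + \left(\left(2057 - 222816\right) - 369\right)} = \frac{1}{375 - 221128} = \frac{1}{-220753} = - \frac{1}{220753}$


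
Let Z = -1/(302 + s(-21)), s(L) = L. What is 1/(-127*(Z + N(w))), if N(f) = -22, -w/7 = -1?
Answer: 281/785241 ≈ 0.00035785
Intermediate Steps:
w = 7 (w = -7*(-1) = 7)
Z = -1/281 (Z = -1/(302 - 21) = -1/281 ≈ -0.0035587)
1/(-127*(Z + N(w))) = 1/(-127*(-1/281 - 22)) = 1/(-127*(-6183/281)) = 1/(785241/281) = 281/785241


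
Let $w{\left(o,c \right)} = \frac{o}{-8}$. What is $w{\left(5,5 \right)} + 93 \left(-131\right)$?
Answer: $- \frac{97469}{8} \approx -12184.0$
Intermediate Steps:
$w{\left(o,c \right)} = - \frac{o}{8}$ ($w{\left(o,c \right)} = o \left(- \frac{1}{8}\right) = - \frac{o}{8}$)
$w{\left(5,5 \right)} + 93 \left(-131\right) = \left(- \frac{1}{8}\right) 5 + 93 \left(-131\right) = - \frac{5}{8} - 12183 = - \frac{97469}{8}$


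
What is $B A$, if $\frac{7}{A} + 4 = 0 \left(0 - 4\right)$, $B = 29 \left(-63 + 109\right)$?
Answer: $- \frac{4669}{2} \approx -2334.5$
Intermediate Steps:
$B = 1334$ ($B = 29 \cdot 46 = 1334$)
$A = - \frac{7}{4}$ ($A = \frac{7}{-4 + 0 \left(0 - 4\right)} = \frac{7}{-4 + 0 \left(-4\right)} = \frac{7}{-4 + 0} = \frac{7}{-4} = 7 \left(- \frac{1}{4}\right) = - \frac{7}{4} \approx -1.75$)
$B A = 1334 \left(- \frac{7}{4}\right) = - \frac{4669}{2}$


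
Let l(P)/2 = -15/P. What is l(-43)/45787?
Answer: 30/1968841 ≈ 1.5237e-5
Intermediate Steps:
l(P) = -30/P (l(P) = 2*(-15/P) = -30/P)
l(-43)/45787 = -30/(-43)/45787 = -30*(-1/43)*(1/45787) = (30/43)*(1/45787) = 30/1968841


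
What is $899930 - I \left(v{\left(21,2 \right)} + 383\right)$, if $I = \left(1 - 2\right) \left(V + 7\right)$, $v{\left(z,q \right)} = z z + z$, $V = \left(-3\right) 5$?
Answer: $893170$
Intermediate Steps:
$V = -15$
$v{\left(z,q \right)} = z + z^{2}$ ($v{\left(z,q \right)} = z^{2} + z = z + z^{2}$)
$I = 8$ ($I = \left(1 - 2\right) \left(-15 + 7\right) = \left(1 - 2\right) \left(-8\right) = \left(-1\right) \left(-8\right) = 8$)
$899930 - I \left(v{\left(21,2 \right)} + 383\right) = 899930 - 8 \left(21 \left(1 + 21\right) + 383\right) = 899930 - 8 \left(21 \cdot 22 + 383\right) = 899930 - 8 \left(462 + 383\right) = 899930 - 8 \cdot 845 = 899930 - 6760 = 893170$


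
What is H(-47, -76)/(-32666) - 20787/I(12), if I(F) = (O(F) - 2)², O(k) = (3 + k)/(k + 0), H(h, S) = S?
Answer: -1810741598/48999 ≈ -36955.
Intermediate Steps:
O(k) = (3 + k)/k
I(F) = (-2 + (3 + F)/F)² (I(F) = ((3 + F)/F - 2)² = (-2 + (3 + F)/F)²)
H(-47, -76)/(-32666) - 20787/I(12) = -76/(-32666) - 20787*144/(-3 + 12)² = -76*(-1/32666) - 20787/((1/144)*9²) = 38/16333 - 20787/((1/144)*81) = 38/16333 - 20787/9/16 = 38/16333 - 20787*16/9 = 38/16333 - 110864/3 = -1810741598/48999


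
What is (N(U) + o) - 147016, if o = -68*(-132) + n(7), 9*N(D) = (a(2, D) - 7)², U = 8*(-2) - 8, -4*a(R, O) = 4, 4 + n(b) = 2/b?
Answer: -8696306/63 ≈ -1.3804e+5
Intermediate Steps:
n(b) = -4 + 2/b
a(R, O) = -1 (a(R, O) = -¼*4 = -1)
U = -24 (U = -16 - 8 = -24)
N(D) = 64/9 (N(D) = (-1 - 7)²/9 = (⅑)*(-8)² = (⅑)*64 = 64/9)
o = 62806/7 (o = -68*(-132) + (-4 + 2/7) = 8976 + (-4 + 2*(⅐)) = 8976 + (-4 + 2/7) = 8976 - 26/7 = 62806/7 ≈ 8972.3)
(N(U) + o) - 147016 = (64/9 + 62806/7) - 147016 = 565702/63 - 147016 = -8696306/63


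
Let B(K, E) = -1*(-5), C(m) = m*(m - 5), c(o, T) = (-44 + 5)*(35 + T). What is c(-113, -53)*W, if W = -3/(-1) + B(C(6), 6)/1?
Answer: 5616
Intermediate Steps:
c(o, T) = -1365 - 39*T (c(o, T) = -39*(35 + T) = -1365 - 39*T)
C(m) = m*(-5 + m)
B(K, E) = 5
W = 8 (W = -3/(-1) + 5/1 = -3*(-1) + 5*1 = 3 + 5 = 8)
c(-113, -53)*W = (-1365 - 39*(-53))*8 = (-1365 + 2067)*8 = 702*8 = 5616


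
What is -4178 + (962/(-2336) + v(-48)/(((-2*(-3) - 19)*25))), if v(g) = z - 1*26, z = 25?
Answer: -1586123957/379600 ≈ -4178.4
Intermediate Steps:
v(g) = -1 (v(g) = 25 - 1*26 = 25 - 26 = -1)
-4178 + (962/(-2336) + v(-48)/(((-2*(-3) - 19)*25))) = -4178 + (962/(-2336) - 1/((-2*(-3) - 19)*25)) = -4178 + (962*(-1/2336) - 1/((6 - 19)*25)) = -4178 + (-481/1168 - 1/((-13*25))) = -4178 + (-481/1168 - 1/(-325)) = -4178 + (-481/1168 - 1*(-1/325)) = -4178 + (-481/1168 + 1/325) = -4178 - 155157/379600 = -1586123957/379600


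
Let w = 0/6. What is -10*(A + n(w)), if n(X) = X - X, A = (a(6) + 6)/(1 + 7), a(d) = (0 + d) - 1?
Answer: -55/4 ≈ -13.750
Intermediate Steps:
a(d) = -1 + d (a(d) = d - 1 = -1 + d)
w = 0 (w = 0*(1/6) = 0)
A = 11/8 (A = ((-1 + 6) + 6)/(1 + 7) = (5 + 6)/8 = 11*(1/8) = 11/8 ≈ 1.3750)
n(X) = 0
-10*(A + n(w)) = -10*(11/8 + 0) = -10*11/8 = -55/4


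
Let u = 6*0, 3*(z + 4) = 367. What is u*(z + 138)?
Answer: 0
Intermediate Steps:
z = 355/3 (z = -4 + (⅓)*367 = -4 + 367/3 = 355/3 ≈ 118.33)
u = 0
u*(z + 138) = 0*(355/3 + 138) = 0*(769/3) = 0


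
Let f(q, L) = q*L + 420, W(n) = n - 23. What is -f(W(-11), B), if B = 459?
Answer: 15186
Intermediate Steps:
W(n) = -23 + n
f(q, L) = 420 + L*q (f(q, L) = L*q + 420 = 420 + L*q)
-f(W(-11), B) = -(420 + 459*(-23 - 11)) = -(420 + 459*(-34)) = -(420 - 15606) = -1*(-15186) = 15186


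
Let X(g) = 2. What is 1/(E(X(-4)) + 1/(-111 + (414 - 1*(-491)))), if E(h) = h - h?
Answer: 794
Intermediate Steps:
E(h) = 0
1/(E(X(-4)) + 1/(-111 + (414 - 1*(-491)))) = 1/(0 + 1/(-111 + (414 - 1*(-491)))) = 1/(0 + 1/(-111 + (414 + 491))) = 1/(0 + 1/(-111 + 905)) = 1/(0 + 1/794) = 1/(1/794) = 794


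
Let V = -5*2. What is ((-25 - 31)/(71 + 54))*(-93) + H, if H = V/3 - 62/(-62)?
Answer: 14749/375 ≈ 39.331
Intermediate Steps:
V = -10
H = -7/3 (H = -10/3 - 62/(-62) = -10*1/3 - 62*(-1/62) = -10/3 + 1 = -7/3 ≈ -2.3333)
((-25 - 31)/(71 + 54))*(-93) + H = ((-25 - 31)/(71 + 54))*(-93) - 7/3 = -56/125*(-93) - 7/3 = 5208/125 - 7/3 = 14749/375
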